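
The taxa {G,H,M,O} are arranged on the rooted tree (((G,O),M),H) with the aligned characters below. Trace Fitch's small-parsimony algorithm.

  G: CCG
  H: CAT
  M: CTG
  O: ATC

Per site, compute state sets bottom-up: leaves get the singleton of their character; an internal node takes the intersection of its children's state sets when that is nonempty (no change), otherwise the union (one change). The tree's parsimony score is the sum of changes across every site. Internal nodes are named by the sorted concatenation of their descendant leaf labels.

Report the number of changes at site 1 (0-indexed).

site 0, node GO: G={C} ∪ O={A} → {A,C} (+1)
site 0, node GMO: GO={A,C} ∩ M={C} → {C} (+0)
site 0, node GHMO: GMO={C} ∩ H={C} → {C} (+0)
site 1, node GO: G={C} ∪ O={T} → {C,T} (+1)
site 1, node GMO: GO={C,T} ∩ M={T} → {T} (+0)
site 1, node GHMO: GMO={T} ∪ H={A} → {A,T} (+1)
site 2, node GO: G={G} ∪ O={C} → {C,G} (+1)
site 2, node GMO: GO={C,G} ∩ M={G} → {G} (+0)
site 2, node GHMO: GMO={G} ∪ H={T} → {G,T} (+1)
per-site changes: [1, 2, 2]; total = 5

2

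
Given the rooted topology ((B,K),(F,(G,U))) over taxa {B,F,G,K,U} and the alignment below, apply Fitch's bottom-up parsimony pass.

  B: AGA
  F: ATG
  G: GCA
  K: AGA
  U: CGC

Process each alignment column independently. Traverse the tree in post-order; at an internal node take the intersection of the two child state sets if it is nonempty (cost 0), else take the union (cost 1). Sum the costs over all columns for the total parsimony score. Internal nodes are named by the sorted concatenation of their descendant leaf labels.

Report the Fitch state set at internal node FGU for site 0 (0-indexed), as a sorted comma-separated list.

BK@0: {A} ∩ {A} = {A} (intersection, +0)
GU@0: {G} ∪ {C} = {C,G} (union, +1)
FGU@0: {A} ∪ {C,G} = {A,C,G} (union, +1)
BFGKU@0: {A} ∩ {A,C,G} = {A} (intersection, +0)
BK@1: {G} ∩ {G} = {G} (intersection, +0)
GU@1: {C} ∪ {G} = {C,G} (union, +1)
FGU@1: {T} ∪ {C,G} = {C,G,T} (union, +1)
BFGKU@1: {G} ∩ {C,G,T} = {G} (intersection, +0)
BK@2: {A} ∩ {A} = {A} (intersection, +0)
GU@2: {A} ∪ {C} = {A,C} (union, +1)
FGU@2: {G} ∪ {A,C} = {A,C,G} (union, +1)
BFGKU@2: {A} ∩ {A,C,G} = {A} (intersection, +0)
per-site changes: [2, 2, 2]; total = 6

A,C,G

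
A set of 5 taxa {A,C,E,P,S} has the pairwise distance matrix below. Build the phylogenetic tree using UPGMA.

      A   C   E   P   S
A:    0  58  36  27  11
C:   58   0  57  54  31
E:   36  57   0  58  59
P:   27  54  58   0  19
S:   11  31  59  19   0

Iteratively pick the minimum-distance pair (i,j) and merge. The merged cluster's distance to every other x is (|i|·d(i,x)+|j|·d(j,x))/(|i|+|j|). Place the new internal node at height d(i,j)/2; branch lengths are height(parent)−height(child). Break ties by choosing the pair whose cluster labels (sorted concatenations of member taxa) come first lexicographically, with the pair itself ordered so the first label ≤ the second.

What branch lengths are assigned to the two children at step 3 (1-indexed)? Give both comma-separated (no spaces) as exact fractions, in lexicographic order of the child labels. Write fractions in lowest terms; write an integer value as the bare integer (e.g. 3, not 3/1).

iteration 1: select A,S (d=11); attach at lengths (11/2, 11/2); label the merged cluster AS
  updated: d(AS,C)=89/2, d(AS,E)=95/2, d(AS,P)=23
iteration 2: select AS,P (d=23); attach at lengths (6, 23/2); label the merged cluster APS
  updated: d(APS,C)=143/3, d(APS,E)=51
iteration 3: select APS,C (d=143/3); attach at lengths (37/3, 143/6); label the merged cluster ACPS
  updated: d(ACPS,E)=105/2
iteration 4: select ACPS,E (d=105/2); attach at lengths (29/12, 105/4); label the merged cluster ACEPS
final tree: ((((A:11/2,S:11/2):6,P:23/2):37/3,C:143/6):29/12,E:105/4)
total length: 280/3

37/3,143/6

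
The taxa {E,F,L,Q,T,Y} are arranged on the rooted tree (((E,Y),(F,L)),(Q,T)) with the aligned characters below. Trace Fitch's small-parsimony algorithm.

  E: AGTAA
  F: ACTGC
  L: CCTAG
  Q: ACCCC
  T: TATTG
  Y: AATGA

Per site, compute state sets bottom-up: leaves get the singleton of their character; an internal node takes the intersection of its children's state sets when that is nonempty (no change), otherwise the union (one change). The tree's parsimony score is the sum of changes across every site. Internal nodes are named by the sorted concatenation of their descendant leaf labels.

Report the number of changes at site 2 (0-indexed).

site 0, node EY: E={A} ∩ Y={A} → {A} (+0)
site 0, node FL: F={A} ∪ L={C} → {A,C} (+1)
site 0, node EFLY: EY={A} ∩ FL={A,C} → {A} (+0)
site 0, node QT: Q={A} ∪ T={T} → {A,T} (+1)
site 0, node EFLQTY: EFLY={A} ∩ QT={A,T} → {A} (+0)
site 1, node EY: E={G} ∪ Y={A} → {A,G} (+1)
site 1, node FL: F={C} ∩ L={C} → {C} (+0)
site 1, node EFLY: EY={A,G} ∪ FL={C} → {A,C,G} (+1)
site 1, node QT: Q={C} ∪ T={A} → {A,C} (+1)
site 1, node EFLQTY: EFLY={A,C,G} ∩ QT={A,C} → {A,C} (+0)
site 2, node EY: E={T} ∩ Y={T} → {T} (+0)
site 2, node FL: F={T} ∩ L={T} → {T} (+0)
site 2, node EFLY: EY={T} ∩ FL={T} → {T} (+0)
site 2, node QT: Q={C} ∪ T={T} → {C,T} (+1)
site 2, node EFLQTY: EFLY={T} ∩ QT={C,T} → {T} (+0)
site 3, node EY: E={A} ∪ Y={G} → {A,G} (+1)
site 3, node FL: F={G} ∪ L={A} → {A,G} (+1)
site 3, node EFLY: EY={A,G} ∩ FL={A,G} → {A,G} (+0)
site 3, node QT: Q={C} ∪ T={T} → {C,T} (+1)
site 3, node EFLQTY: EFLY={A,G} ∪ QT={C,T} → {A,C,G,T} (+1)
site 4, node EY: E={A} ∩ Y={A} → {A} (+0)
site 4, node FL: F={C} ∪ L={G} → {C,G} (+1)
site 4, node EFLY: EY={A} ∪ FL={C,G} → {A,C,G} (+1)
site 4, node QT: Q={C} ∪ T={G} → {C,G} (+1)
site 4, node EFLQTY: EFLY={A,C,G} ∩ QT={C,G} → {C,G} (+0)
per-site changes: [2, 3, 1, 4, 3]; total = 13

1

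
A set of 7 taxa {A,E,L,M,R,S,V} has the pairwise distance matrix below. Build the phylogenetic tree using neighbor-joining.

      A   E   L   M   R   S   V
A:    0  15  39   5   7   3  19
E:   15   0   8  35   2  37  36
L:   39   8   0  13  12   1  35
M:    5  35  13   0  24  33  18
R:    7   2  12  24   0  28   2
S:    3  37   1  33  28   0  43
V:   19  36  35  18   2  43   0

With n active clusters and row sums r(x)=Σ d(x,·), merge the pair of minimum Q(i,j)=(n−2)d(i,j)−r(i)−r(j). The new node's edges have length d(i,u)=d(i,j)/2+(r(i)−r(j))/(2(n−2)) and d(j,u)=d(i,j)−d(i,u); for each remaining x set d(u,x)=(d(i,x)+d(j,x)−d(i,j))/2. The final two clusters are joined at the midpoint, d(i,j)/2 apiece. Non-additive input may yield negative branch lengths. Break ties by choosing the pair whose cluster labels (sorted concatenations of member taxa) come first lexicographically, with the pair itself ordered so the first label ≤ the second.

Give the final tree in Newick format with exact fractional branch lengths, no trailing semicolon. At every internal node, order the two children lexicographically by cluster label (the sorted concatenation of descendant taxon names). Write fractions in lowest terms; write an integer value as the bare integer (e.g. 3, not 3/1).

((((A:-5/2,M:15/2):45/8,(R:-51/8,V:67/8):63/8):33/8,E:75/8):101/16,(L:-16/5,S:21/5):101/16)

iteration 1: select L,S (d=1, Q=-248); attach at lengths (-16/5, 21/5); label the merged cluster LS
  updated: d(A,LS)=41/2, d(E,LS)=22, d(LS,M)=45/2, d(LS,R)=39/2, d(LS,V)=77/2
iteration 2: select R,V (d=2, Q=-160); attach at lengths (-51/8, 67/8); label the merged cluster RV
  updated: d(A,RV)=12, d(E,RV)=18, d(LS,RV)=28, d(M,RV)=20
iteration 3: select A,M (d=5, Q=-120); attach at lengths (-5/2, 15/2); label the merged cluster AM
  updated: d(AM,E)=45/2, d(AM,LS)=19, d(AM,RV)=27/2
iteration 4: select AM,RV (d=27/2, Q=-175/2); attach at lengths (45/8, 63/8); label the merged cluster AMRV
  updated: d(AMRV,E)=27/2, d(AMRV,LS)=67/4
iteration 5: select AMRV,E (d=27/2, Q=-209/4); attach at lengths (33/8, 75/8); label the merged cluster AEMRV
  updated: d(AEMRV,LS)=101/8
iteration 6: select AEMRV,LS (d=101/8); attach at lengths (101/16, 101/16); label the merged cluster AELMRSV
final tree: ((((A:-5/2,M:15/2):45/8,(R:-51/8,V:67/8):63/8):33/8,E:75/8):101/16,(L:-16/5,S:21/5):101/16)
total length: 381/8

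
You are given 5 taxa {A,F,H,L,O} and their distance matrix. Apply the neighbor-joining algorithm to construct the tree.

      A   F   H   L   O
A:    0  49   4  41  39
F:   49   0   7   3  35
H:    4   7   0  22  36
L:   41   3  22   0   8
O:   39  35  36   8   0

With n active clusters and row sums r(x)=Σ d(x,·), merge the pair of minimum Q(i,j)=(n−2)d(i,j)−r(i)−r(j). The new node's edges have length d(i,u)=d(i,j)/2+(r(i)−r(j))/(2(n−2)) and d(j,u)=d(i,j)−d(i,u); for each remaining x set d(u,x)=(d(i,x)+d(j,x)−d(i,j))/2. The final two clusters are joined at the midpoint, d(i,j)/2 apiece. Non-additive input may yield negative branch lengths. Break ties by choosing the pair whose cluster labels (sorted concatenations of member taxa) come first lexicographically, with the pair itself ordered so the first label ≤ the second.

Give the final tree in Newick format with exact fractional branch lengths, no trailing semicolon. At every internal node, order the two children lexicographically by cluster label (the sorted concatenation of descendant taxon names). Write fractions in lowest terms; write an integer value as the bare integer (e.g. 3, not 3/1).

((((A:38/3,H:-26/3):79/4,F:25/4):35/4,L:-11/2):27/4,O:27/4)

iteration 1: select A,H (d=4, Q=-190); attach at lengths (38/3, -26/3); label the merged cluster AH
  updated: d(AH,F)=26, d(AH,L)=59/2, d(AH,O)=71/2
iteration 2: select AH,F (d=26, Q=-103); attach at lengths (79/4, 25/4); label the merged cluster AFH
  updated: d(AFH,L)=13/4, d(AFH,O)=89/4
iteration 3: select AFH,L (d=13/4, Q=-67/2); attach at lengths (35/4, -11/2); label the merged cluster AFHL
  updated: d(AFHL,O)=27/2
iteration 4: select AFHL,O (d=27/2); attach at lengths (27/4, 27/4); label the merged cluster AFHLO
final tree: ((((A:38/3,H:-26/3):79/4,F:25/4):35/4,L:-11/2):27/4,O:27/4)
total length: 187/4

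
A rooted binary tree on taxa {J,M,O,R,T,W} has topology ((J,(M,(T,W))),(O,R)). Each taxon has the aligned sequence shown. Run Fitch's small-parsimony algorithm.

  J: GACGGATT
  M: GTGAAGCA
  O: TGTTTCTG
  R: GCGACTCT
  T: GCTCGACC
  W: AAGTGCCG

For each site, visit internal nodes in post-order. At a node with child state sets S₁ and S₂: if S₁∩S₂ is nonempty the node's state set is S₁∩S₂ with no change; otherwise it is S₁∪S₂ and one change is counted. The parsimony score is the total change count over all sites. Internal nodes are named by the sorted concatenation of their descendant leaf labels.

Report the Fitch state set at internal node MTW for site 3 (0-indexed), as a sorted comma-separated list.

[col 0] TW: children T:{G}, W:{A} ∪→ {A,G}; cost 1
[col 0] MTW: children M:{G}, TW:{A,G} ∩→ {G}; cost 0
[col 0] JMTW: children J:{G}, MTW:{G} ∩→ {G}; cost 0
[col 0] OR: children O:{T}, R:{G} ∪→ {G,T}; cost 1
[col 0] JMORTW: children JMTW:{G}, OR:{G,T} ∩→ {G}; cost 0
[col 1] TW: children T:{C}, W:{A} ∪→ {A,C}; cost 1
[col 1] MTW: children M:{T}, TW:{A,C} ∪→ {A,C,T}; cost 1
[col 1] JMTW: children J:{A}, MTW:{A,C,T} ∩→ {A}; cost 0
[col 1] OR: children O:{G}, R:{C} ∪→ {C,G}; cost 1
[col 1] JMORTW: children JMTW:{A}, OR:{C,G} ∪→ {A,C,G}; cost 1
[col 2] TW: children T:{T}, W:{G} ∪→ {G,T}; cost 1
[col 2] MTW: children M:{G}, TW:{G,T} ∩→ {G}; cost 0
[col 2] JMTW: children J:{C}, MTW:{G} ∪→ {C,G}; cost 1
[col 2] OR: children O:{T}, R:{G} ∪→ {G,T}; cost 1
[col 2] JMORTW: children JMTW:{C,G}, OR:{G,T} ∩→ {G}; cost 0
[col 3] TW: children T:{C}, W:{T} ∪→ {C,T}; cost 1
[col 3] MTW: children M:{A}, TW:{C,T} ∪→ {A,C,T}; cost 1
[col 3] JMTW: children J:{G}, MTW:{A,C,T} ∪→ {A,C,G,T}; cost 1
[col 3] OR: children O:{T}, R:{A} ∪→ {A,T}; cost 1
[col 3] JMORTW: children JMTW:{A,C,G,T}, OR:{A,T} ∩→ {A,T}; cost 0
[col 4] TW: children T:{G}, W:{G} ∩→ {G}; cost 0
[col 4] MTW: children M:{A}, TW:{G} ∪→ {A,G}; cost 1
[col 4] JMTW: children J:{G}, MTW:{A,G} ∩→ {G}; cost 0
[col 4] OR: children O:{T}, R:{C} ∪→ {C,T}; cost 1
[col 4] JMORTW: children JMTW:{G}, OR:{C,T} ∪→ {C,G,T}; cost 1
[col 5] TW: children T:{A}, W:{C} ∪→ {A,C}; cost 1
[col 5] MTW: children M:{G}, TW:{A,C} ∪→ {A,C,G}; cost 1
[col 5] JMTW: children J:{A}, MTW:{A,C,G} ∩→ {A}; cost 0
[col 5] OR: children O:{C}, R:{T} ∪→ {C,T}; cost 1
[col 5] JMORTW: children JMTW:{A}, OR:{C,T} ∪→ {A,C,T}; cost 1
[col 6] TW: children T:{C}, W:{C} ∩→ {C}; cost 0
[col 6] MTW: children M:{C}, TW:{C} ∩→ {C}; cost 0
[col 6] JMTW: children J:{T}, MTW:{C} ∪→ {C,T}; cost 1
[col 6] OR: children O:{T}, R:{C} ∪→ {C,T}; cost 1
[col 6] JMORTW: children JMTW:{C,T}, OR:{C,T} ∩→ {C,T}; cost 0
[col 7] TW: children T:{C}, W:{G} ∪→ {C,G}; cost 1
[col 7] MTW: children M:{A}, TW:{C,G} ∪→ {A,C,G}; cost 1
[col 7] JMTW: children J:{T}, MTW:{A,C,G} ∪→ {A,C,G,T}; cost 1
[col 7] OR: children O:{G}, R:{T} ∪→ {G,T}; cost 1
[col 7] JMORTW: children JMTW:{A,C,G,T}, OR:{G,T} ∩→ {G,T}; cost 0
per-site changes: [2, 4, 3, 4, 3, 4, 2, 4]; total = 26

A,C,T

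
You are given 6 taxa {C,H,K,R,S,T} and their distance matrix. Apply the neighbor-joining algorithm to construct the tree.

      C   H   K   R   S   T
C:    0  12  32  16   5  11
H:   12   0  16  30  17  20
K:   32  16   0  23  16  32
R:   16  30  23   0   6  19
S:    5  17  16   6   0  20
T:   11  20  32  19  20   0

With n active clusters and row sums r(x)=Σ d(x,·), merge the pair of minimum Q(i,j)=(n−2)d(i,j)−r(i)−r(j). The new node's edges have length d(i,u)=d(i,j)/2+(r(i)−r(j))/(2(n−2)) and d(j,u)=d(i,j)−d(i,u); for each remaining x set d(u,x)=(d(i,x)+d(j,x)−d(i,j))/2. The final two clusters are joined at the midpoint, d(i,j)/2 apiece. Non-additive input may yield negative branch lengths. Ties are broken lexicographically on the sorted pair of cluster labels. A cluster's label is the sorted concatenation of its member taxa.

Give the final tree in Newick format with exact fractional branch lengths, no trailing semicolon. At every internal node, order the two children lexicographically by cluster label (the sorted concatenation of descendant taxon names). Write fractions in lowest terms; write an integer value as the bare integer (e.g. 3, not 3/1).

step 1: merge (H,K) at d=16, Q=-150; branch lengths H→5, K→11; new cluster HK
  updated: d(C,HK)=14, d(HK,R)=37/2, d(HK,S)=17/2, d(HK,T)=18
step 2: merge (C,T) at d=11, Q=-81; branch lengths C→11/6, T→55/6; new cluster CT
  updated: d(CT,HK)=21/2, d(CT,R)=12, d(CT,S)=7
step 3: merge (CT,HK) at d=21/2, Q=-46; branch lengths CT→13/4, HK→29/4; new cluster CHKT
  updated: d(CHKT,R)=10, d(CHKT,S)=5/2
step 4: merge (CHKT,R) at d=10, Q=-37/2; branch lengths CHKT→13/4, R→27/4; new cluster CHKRT
  updated: d(CHKRT,S)=-3/4
step 5: merge (CHKRT,S) at d=-3/4; branch lengths CHKRT→-3/8, S→-3/8; new cluster CHKRST
final tree: ((((C:11/6,T:55/6):13/4,(H:5,K:11):29/4):13/4,R:27/4):-3/8,S:-3/8)
total length: 187/4

((((C:11/6,T:55/6):13/4,(H:5,K:11):29/4):13/4,R:27/4):-3/8,S:-3/8)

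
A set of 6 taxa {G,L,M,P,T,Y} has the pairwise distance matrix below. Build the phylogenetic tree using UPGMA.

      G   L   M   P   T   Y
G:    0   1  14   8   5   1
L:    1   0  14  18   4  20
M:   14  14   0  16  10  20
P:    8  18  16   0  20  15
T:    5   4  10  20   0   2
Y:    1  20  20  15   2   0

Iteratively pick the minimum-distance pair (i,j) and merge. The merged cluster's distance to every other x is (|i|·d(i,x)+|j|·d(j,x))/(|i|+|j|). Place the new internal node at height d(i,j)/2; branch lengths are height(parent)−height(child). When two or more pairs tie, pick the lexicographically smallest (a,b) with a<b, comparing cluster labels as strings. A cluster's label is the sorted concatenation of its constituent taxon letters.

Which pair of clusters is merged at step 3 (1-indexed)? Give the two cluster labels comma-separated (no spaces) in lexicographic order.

iteration 1: select G,L (d=1); attach at lengths (1/2, 1/2); label the merged cluster GL
  updated: d(GL,M)=14, d(GL,P)=13, d(GL,T)=9/2, d(GL,Y)=21/2
iteration 2: select T,Y (d=2); attach at lengths (1, 1); label the merged cluster TY
  updated: d(GL,TY)=15/2, d(M,TY)=15, d(P,TY)=35/2
iteration 3: select GL,TY (d=15/2); attach at lengths (13/4, 11/4); label the merged cluster GLTY
  updated: d(GLTY,M)=29/2, d(GLTY,P)=61/4
iteration 4: select GLTY,M (d=29/2); attach at lengths (7/2, 29/4); label the merged cluster GLMTY
  updated: d(GLMTY,P)=77/5
iteration 5: select GLMTY,P (d=77/5); attach at lengths (9/20, 77/10); label the merged cluster GLMPTY
final tree: ((((G:1/2,L:1/2):13/4,(T:1,Y:1):11/4):7/2,M:29/4):9/20,P:77/10)
total length: 279/10

GL,TY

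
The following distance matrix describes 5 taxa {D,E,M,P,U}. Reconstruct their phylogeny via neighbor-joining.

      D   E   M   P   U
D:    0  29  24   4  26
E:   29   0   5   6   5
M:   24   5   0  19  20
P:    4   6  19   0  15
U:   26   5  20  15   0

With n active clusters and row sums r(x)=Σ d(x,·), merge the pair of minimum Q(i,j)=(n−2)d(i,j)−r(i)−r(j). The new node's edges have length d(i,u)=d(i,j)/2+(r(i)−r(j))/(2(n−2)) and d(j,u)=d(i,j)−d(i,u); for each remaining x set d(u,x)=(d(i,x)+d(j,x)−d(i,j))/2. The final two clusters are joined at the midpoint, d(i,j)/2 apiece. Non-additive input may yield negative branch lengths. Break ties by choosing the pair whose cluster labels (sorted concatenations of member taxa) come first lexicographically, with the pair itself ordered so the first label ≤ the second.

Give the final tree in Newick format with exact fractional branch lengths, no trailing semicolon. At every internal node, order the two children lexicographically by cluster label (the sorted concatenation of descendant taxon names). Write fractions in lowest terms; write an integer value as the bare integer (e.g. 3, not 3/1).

iteration 1: select D,P (d=4, Q=-115); attach at lengths (17/2, -9/2); label the merged cluster DP
  updated: d(DP,E)=31/2, d(DP,M)=39/2, d(DP,U)=37/2
iteration 2: select DP,U (d=37/2, Q=-60); attach at lengths (47/4, 27/4); label the merged cluster DPU
  updated: d(DPU,E)=1, d(DPU,M)=21/2
iteration 3: select DPU,E (d=1, Q=-33/2); attach at lengths (13/4, -9/4); label the merged cluster DEPU
  updated: d(DEPU,M)=29/4
iteration 4: select DEPU,M (d=29/4); attach at lengths (29/8, 29/8); label the merged cluster DEMPU
final tree: ((((D:17/2,P:-9/2):47/4,U:27/4):13/4,E:-9/4):29/8,M:29/8)
total length: 123/4

((((D:17/2,P:-9/2):47/4,U:27/4):13/4,E:-9/4):29/8,M:29/8)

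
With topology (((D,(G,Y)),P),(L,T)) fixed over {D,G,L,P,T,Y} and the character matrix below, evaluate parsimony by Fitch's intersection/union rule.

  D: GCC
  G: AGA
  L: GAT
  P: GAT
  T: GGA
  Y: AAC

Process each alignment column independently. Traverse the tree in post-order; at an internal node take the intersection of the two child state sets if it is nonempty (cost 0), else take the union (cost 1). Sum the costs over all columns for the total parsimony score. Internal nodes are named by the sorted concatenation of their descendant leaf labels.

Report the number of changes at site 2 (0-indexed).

3

GY@0: {A} ∩ {A} = {A} (intersection, +0)
DGY@0: {G} ∪ {A} = {A,G} (union, +1)
DGPY@0: {A,G} ∩ {G} = {G} (intersection, +0)
LT@0: {G} ∩ {G} = {G} (intersection, +0)
DGLPTY@0: {G} ∩ {G} = {G} (intersection, +0)
GY@1: {G} ∪ {A} = {A,G} (union, +1)
DGY@1: {C} ∪ {A,G} = {A,C,G} (union, +1)
DGPY@1: {A,C,G} ∩ {A} = {A} (intersection, +0)
LT@1: {A} ∪ {G} = {A,G} (union, +1)
DGLPTY@1: {A} ∩ {A,G} = {A} (intersection, +0)
GY@2: {A} ∪ {C} = {A,C} (union, +1)
DGY@2: {C} ∩ {A,C} = {C} (intersection, +0)
DGPY@2: {C} ∪ {T} = {C,T} (union, +1)
LT@2: {T} ∪ {A} = {A,T} (union, +1)
DGLPTY@2: {C,T} ∩ {A,T} = {T} (intersection, +0)
per-site changes: [1, 3, 3]; total = 7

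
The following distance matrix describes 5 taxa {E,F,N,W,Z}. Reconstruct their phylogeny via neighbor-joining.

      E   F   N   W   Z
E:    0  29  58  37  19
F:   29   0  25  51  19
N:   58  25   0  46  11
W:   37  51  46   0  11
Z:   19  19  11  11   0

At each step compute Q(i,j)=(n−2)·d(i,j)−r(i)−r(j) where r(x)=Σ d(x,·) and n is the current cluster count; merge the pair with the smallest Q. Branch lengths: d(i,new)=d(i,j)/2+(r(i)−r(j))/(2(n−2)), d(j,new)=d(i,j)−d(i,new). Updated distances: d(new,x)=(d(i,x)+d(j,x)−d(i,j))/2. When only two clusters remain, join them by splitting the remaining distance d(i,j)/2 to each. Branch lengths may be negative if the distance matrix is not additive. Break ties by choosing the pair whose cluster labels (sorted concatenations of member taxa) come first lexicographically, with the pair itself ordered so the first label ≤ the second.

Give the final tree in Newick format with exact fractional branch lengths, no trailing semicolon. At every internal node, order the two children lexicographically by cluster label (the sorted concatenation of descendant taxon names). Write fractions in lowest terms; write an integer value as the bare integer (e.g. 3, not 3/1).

iteration 1: select F,N (d=25, Q=-189); attach at lengths (59/6, 91/6); label the merged cluster FN
  updated: d(E,FN)=31, d(FN,W)=36, d(FN,Z)=5/2
iteration 2: select E,W (d=37, Q=-97); attach at lengths (77/4, 71/4); label the merged cluster EW
  updated: d(EW,FN)=15, d(EW,Z)=-7/2
iteration 3: select EW,FN (d=15, Q=-14); attach at lengths (9/2, 21/2); label the merged cluster EFNW
  updated: d(EFNW,Z)=-8
iteration 4: select EFNW,Z (d=-8); attach at lengths (-4, -4); label the merged cluster EFNWZ
final tree: (((E:77/4,W:71/4):9/2,(F:59/6,N:91/6):21/2):-4,Z:-4)
total length: 69

(((E:77/4,W:71/4):9/2,(F:59/6,N:91/6):21/2):-4,Z:-4)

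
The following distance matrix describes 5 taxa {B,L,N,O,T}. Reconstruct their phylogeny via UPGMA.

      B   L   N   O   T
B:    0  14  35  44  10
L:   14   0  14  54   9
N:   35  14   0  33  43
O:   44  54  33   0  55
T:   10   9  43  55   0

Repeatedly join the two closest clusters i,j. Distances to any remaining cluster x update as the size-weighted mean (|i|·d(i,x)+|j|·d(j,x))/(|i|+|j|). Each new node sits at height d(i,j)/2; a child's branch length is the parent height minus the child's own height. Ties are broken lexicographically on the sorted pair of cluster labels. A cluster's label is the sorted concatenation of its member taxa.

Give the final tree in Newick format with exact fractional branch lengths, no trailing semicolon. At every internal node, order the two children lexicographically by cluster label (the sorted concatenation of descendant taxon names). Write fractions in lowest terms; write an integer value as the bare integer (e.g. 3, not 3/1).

(((B:6,(L:9/2,T:9/2):3/2):28/3,N:46/3):95/12,O:93/4)

iteration 1: select L,T (d=9); attach at lengths (9/2, 9/2); label the merged cluster LT
  updated: d(B,LT)=12, d(LT,N)=57/2, d(LT,O)=109/2
iteration 2: select B,LT (d=12); attach at lengths (6, 3/2); label the merged cluster BLT
  updated: d(BLT,N)=92/3, d(BLT,O)=51
iteration 3: select BLT,N (d=92/3); attach at lengths (28/3, 46/3); label the merged cluster BLNT
  updated: d(BLNT,O)=93/2
iteration 4: select BLNT,O (d=93/2); attach at lengths (95/12, 93/4); label the merged cluster BLNOT
final tree: (((B:6,(L:9/2,T:9/2):3/2):28/3,N:46/3):95/12,O:93/4)
total length: 217/3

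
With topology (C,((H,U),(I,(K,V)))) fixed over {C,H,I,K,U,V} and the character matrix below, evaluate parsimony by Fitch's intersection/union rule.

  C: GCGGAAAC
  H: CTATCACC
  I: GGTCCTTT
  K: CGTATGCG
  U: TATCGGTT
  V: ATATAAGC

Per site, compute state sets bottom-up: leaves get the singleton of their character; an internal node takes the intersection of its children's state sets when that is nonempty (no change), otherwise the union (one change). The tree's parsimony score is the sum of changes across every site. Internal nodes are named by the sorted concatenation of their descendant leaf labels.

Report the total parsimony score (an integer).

29

[col 0] HU: children H:{C}, U:{T} ∪→ {C,T}; cost 1
[col 0] KV: children K:{C}, V:{A} ∪→ {A,C}; cost 1
[col 0] IKV: children I:{G}, KV:{A,C} ∪→ {A,C,G}; cost 1
[col 0] HIKUV: children HU:{C,T}, IKV:{A,C,G} ∩→ {C}; cost 0
[col 0] CHIKUV: children C:{G}, HIKUV:{C} ∪→ {C,G}; cost 1
[col 1] HU: children H:{T}, U:{A} ∪→ {A,T}; cost 1
[col 1] KV: children K:{G}, V:{T} ∪→ {G,T}; cost 1
[col 1] IKV: children I:{G}, KV:{G,T} ∩→ {G}; cost 0
[col 1] HIKUV: children HU:{A,T}, IKV:{G} ∪→ {A,G,T}; cost 1
[col 1] CHIKUV: children C:{C}, HIKUV:{A,G,T} ∪→ {A,C,G,T}; cost 1
[col 2] HU: children H:{A}, U:{T} ∪→ {A,T}; cost 1
[col 2] KV: children K:{T}, V:{A} ∪→ {A,T}; cost 1
[col 2] IKV: children I:{T}, KV:{A,T} ∩→ {T}; cost 0
[col 2] HIKUV: children HU:{A,T}, IKV:{T} ∩→ {T}; cost 0
[col 2] CHIKUV: children C:{G}, HIKUV:{T} ∪→ {G,T}; cost 1
[col 3] HU: children H:{T}, U:{C} ∪→ {C,T}; cost 1
[col 3] KV: children K:{A}, V:{T} ∪→ {A,T}; cost 1
[col 3] IKV: children I:{C}, KV:{A,T} ∪→ {A,C,T}; cost 1
[col 3] HIKUV: children HU:{C,T}, IKV:{A,C,T} ∩→ {C,T}; cost 0
[col 3] CHIKUV: children C:{G}, HIKUV:{C,T} ∪→ {C,G,T}; cost 1
[col 4] HU: children H:{C}, U:{G} ∪→ {C,G}; cost 1
[col 4] KV: children K:{T}, V:{A} ∪→ {A,T}; cost 1
[col 4] IKV: children I:{C}, KV:{A,T} ∪→ {A,C,T}; cost 1
[col 4] HIKUV: children HU:{C,G}, IKV:{A,C,T} ∩→ {C}; cost 0
[col 4] CHIKUV: children C:{A}, HIKUV:{C} ∪→ {A,C}; cost 1
[col 5] HU: children H:{A}, U:{G} ∪→ {A,G}; cost 1
[col 5] KV: children K:{G}, V:{A} ∪→ {A,G}; cost 1
[col 5] IKV: children I:{T}, KV:{A,G} ∪→ {A,G,T}; cost 1
[col 5] HIKUV: children HU:{A,G}, IKV:{A,G,T} ∩→ {A,G}; cost 0
[col 5] CHIKUV: children C:{A}, HIKUV:{A,G} ∩→ {A}; cost 0
[col 6] HU: children H:{C}, U:{T} ∪→ {C,T}; cost 1
[col 6] KV: children K:{C}, V:{G} ∪→ {C,G}; cost 1
[col 6] IKV: children I:{T}, KV:{C,G} ∪→ {C,G,T}; cost 1
[col 6] HIKUV: children HU:{C,T}, IKV:{C,G,T} ∩→ {C,T}; cost 0
[col 6] CHIKUV: children C:{A}, HIKUV:{C,T} ∪→ {A,C,T}; cost 1
[col 7] HU: children H:{C}, U:{T} ∪→ {C,T}; cost 1
[col 7] KV: children K:{G}, V:{C} ∪→ {C,G}; cost 1
[col 7] IKV: children I:{T}, KV:{C,G} ∪→ {C,G,T}; cost 1
[col 7] HIKUV: children HU:{C,T}, IKV:{C,G,T} ∩→ {C,T}; cost 0
[col 7] CHIKUV: children C:{C}, HIKUV:{C,T} ∩→ {C}; cost 0
per-site changes: [4, 4, 3, 4, 4, 3, 4, 3]; total = 29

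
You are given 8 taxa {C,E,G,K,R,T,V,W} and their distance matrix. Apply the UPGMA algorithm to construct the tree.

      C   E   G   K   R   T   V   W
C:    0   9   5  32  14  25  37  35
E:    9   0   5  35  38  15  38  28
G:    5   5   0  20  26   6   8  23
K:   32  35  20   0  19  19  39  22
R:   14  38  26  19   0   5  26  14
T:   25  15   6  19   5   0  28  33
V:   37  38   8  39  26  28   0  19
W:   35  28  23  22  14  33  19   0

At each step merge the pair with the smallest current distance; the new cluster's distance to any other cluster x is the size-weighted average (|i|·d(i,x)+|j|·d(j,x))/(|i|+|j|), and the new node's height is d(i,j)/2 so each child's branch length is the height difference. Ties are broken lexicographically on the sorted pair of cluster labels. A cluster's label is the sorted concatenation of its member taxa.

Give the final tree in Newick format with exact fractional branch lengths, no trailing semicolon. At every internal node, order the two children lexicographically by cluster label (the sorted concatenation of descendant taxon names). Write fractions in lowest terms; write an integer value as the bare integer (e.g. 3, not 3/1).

((((C:5/2,G:5/2):1,E:7/2):74/9,(K:19/2,(R:5/2,T:5/2):7):20/9):149/72,(V:19/2,W:19/2):103/24)

1. join C+G (d=5) ⇒ CG; edges |C|=5/2, |G|=5/2
  updated: d(CG,E)=7, d(CG,K)=26, d(CG,R)=20, d(CG,T)=31/2, d(CG,V)=45/2, d(CG,W)=29
2. join R+T (d=5) ⇒ RT; edges |R|=5/2, |T|=5/2
  updated: d(CG,RT)=71/4, d(E,RT)=53/2, d(K,RT)=19, d(RT,V)=27, d(RT,W)=47/2
3. join CG+E (d=7) ⇒ CEG; edges |CG|=1, |E|=7/2
  updated: d(CEG,K)=29, d(CEG,RT)=62/3, d(CEG,V)=83/3, d(CEG,W)=86/3
4. join K+RT (d=19) ⇒ KRT; edges |K|=19/2, |RT|=7
  updated: d(CEG,KRT)=211/9, d(KRT,V)=31, d(KRT,W)=23
5. join V+W (d=19) ⇒ VW; edges |V|=19/2, |W|=19/2
  updated: d(CEG,VW)=169/6, d(KRT,VW)=27
6. join CEG+KRT (d=211/9) ⇒ CEGKRT; edges |CEG|=74/9, |KRT|=20/9
  updated: d(CEGKRT,VW)=331/12
7. join CEGKRT+VW (d=331/12) ⇒ CEGKRTVW; edges |CEGKRT|=149/72, |VW|=103/24
final tree: ((((C:5/2,G:5/2):1,E:7/2):74/9,(K:19/2,(R:5/2,T:5/2):7):20/9):149/72,(V:19/2,W:19/2):103/24)
total length: 2405/36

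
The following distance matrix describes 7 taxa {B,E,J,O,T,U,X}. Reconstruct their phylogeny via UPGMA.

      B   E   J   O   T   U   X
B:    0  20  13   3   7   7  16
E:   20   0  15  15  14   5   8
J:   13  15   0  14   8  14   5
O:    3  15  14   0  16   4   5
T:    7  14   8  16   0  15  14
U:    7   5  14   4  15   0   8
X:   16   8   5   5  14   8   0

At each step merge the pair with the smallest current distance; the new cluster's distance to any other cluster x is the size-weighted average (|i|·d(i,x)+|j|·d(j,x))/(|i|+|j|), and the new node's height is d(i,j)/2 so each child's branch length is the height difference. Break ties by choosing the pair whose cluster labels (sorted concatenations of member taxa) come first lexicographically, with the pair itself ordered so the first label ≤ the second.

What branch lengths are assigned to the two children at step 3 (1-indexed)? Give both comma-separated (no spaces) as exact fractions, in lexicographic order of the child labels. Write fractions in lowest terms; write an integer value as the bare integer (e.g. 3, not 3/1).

5/2,5/2

1. join B+O (d=3) ⇒ BO; edges |B|=3/2, |O|=3/2
  updated: d(BO,E)=35/2, d(BO,J)=27/2, d(BO,T)=23/2, d(BO,U)=11/2, d(BO,X)=21/2
2. join E+U (d=5) ⇒ EU; edges |E|=5/2, |U|=5/2
  updated: d(BO,EU)=23/2, d(EU,J)=29/2, d(EU,T)=29/2, d(EU,X)=8
3. join J+X (d=5) ⇒ JX; edges |J|=5/2, |X|=5/2
  updated: d(BO,JX)=12, d(EU,JX)=45/4, d(JX,T)=11
4. join JX+T (d=11) ⇒ JTX; edges |JX|=3, |T|=11/2
  updated: d(BO,JTX)=71/6, d(EU,JTX)=37/3
5. join BO+EU (d=23/2) ⇒ BEOU; edges |BO|=17/4, |EU|=13/4
  updated: d(BEOU,JTX)=145/12
6. join BEOU+JTX (d=145/12) ⇒ BEJOTUX; edges |BEOU|=7/24, |JTX|=13/24
final tree: (((B:3/2,O:3/2):17/4,(E:5/2,U:5/2):13/4):7/24,((J:5/2,X:5/2):3,T:11/2):13/24)
total length: 179/6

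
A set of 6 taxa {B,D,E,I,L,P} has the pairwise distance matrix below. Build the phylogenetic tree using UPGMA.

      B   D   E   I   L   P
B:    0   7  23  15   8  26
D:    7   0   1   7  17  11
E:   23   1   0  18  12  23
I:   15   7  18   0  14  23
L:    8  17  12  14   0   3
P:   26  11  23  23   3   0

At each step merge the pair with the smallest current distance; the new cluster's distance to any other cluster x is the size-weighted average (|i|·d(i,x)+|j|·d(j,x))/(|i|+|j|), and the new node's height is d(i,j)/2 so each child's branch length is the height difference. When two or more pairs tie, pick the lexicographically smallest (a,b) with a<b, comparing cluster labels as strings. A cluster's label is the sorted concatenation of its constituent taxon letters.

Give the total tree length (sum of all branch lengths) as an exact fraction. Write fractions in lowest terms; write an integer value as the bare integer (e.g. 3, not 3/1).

step 1: merge (D,E) at d=1; branch lengths D→1/2, E→1/2; new cluster DE
  updated: d(B,DE)=15, d(DE,I)=25/2, d(DE,L)=29/2, d(DE,P)=17
step 2: merge (L,P) at d=3; branch lengths L→3/2, P→3/2; new cluster LP
  updated: d(B,LP)=17, d(DE,LP)=63/4, d(I,LP)=37/2
step 3: merge (DE,I) at d=25/2; branch lengths DE→23/4, I→25/4; new cluster DEI
  updated: d(B,DEI)=15, d(DEI,LP)=50/3
step 4: merge (B,DEI) at d=15; branch lengths B→15/2, DEI→5/4; new cluster BDEI
  updated: d(BDEI,LP)=67/4
step 5: merge (BDEI,LP) at d=67/4; branch lengths BDEI→7/8, LP→55/8; new cluster BDEILP
final tree: ((B:15/2,((D:1/2,E:1/2):23/4,I:25/4):5/4):7/8,(L:3/2,P:3/2):55/8)
total length: 65/2

65/2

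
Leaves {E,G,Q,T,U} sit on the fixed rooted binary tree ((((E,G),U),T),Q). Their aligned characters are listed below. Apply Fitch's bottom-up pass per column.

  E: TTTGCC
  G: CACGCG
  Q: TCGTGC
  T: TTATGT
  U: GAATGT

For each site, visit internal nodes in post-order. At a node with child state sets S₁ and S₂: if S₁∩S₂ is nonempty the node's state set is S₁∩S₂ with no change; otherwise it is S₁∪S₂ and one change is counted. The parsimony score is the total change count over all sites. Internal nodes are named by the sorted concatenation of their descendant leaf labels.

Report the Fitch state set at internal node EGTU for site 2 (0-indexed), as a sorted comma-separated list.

A

EG@0: {T} ∪ {C} = {C,T} (union, +1)
EGU@0: {C,T} ∪ {G} = {C,G,T} (union, +1)
EGTU@0: {C,G,T} ∩ {T} = {T} (intersection, +0)
EGQTU@0: {T} ∩ {T} = {T} (intersection, +0)
EG@1: {T} ∪ {A} = {A,T} (union, +1)
EGU@1: {A,T} ∩ {A} = {A} (intersection, +0)
EGTU@1: {A} ∪ {T} = {A,T} (union, +1)
EGQTU@1: {A,T} ∪ {C} = {A,C,T} (union, +1)
EG@2: {T} ∪ {C} = {C,T} (union, +1)
EGU@2: {C,T} ∪ {A} = {A,C,T} (union, +1)
EGTU@2: {A,C,T} ∩ {A} = {A} (intersection, +0)
EGQTU@2: {A} ∪ {G} = {A,G} (union, +1)
EG@3: {G} ∩ {G} = {G} (intersection, +0)
EGU@3: {G} ∪ {T} = {G,T} (union, +1)
EGTU@3: {G,T} ∩ {T} = {T} (intersection, +0)
EGQTU@3: {T} ∩ {T} = {T} (intersection, +0)
EG@4: {C} ∩ {C} = {C} (intersection, +0)
EGU@4: {C} ∪ {G} = {C,G} (union, +1)
EGTU@4: {C,G} ∩ {G} = {G} (intersection, +0)
EGQTU@4: {G} ∩ {G} = {G} (intersection, +0)
EG@5: {C} ∪ {G} = {C,G} (union, +1)
EGU@5: {C,G} ∪ {T} = {C,G,T} (union, +1)
EGTU@5: {C,G,T} ∩ {T} = {T} (intersection, +0)
EGQTU@5: {T} ∪ {C} = {C,T} (union, +1)
per-site changes: [2, 3, 3, 1, 1, 3]; total = 13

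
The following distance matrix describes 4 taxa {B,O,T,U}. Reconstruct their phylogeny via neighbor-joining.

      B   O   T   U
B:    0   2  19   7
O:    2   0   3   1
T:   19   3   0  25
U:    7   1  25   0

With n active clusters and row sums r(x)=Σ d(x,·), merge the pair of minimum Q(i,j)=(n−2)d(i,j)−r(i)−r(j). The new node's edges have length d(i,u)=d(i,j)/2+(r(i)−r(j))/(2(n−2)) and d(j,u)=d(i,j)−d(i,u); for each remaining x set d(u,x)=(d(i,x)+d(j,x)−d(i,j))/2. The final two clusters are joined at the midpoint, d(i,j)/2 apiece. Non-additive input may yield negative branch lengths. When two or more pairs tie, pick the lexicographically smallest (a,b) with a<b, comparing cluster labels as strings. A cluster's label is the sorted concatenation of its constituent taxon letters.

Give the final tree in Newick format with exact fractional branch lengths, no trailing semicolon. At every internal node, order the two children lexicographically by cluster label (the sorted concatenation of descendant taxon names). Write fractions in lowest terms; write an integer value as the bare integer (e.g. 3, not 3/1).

(((B:9/4,U:19/4):27/4,O:-35/4):47/8,T:47/8)

iteration 1: select B,U (d=7, Q=-47); attach at lengths (9/4, 19/4); label the merged cluster BU
  updated: d(BU,O)=-2, d(BU,T)=37/2
iteration 2: select BU,O (d=-2, Q=-39/2); attach at lengths (27/4, -35/4); label the merged cluster BOU
  updated: d(BOU,T)=47/4
iteration 3: select BOU,T (d=47/4); attach at lengths (47/8, 47/8); label the merged cluster BOTU
final tree: (((B:9/4,U:19/4):27/4,O:-35/4):47/8,T:47/8)
total length: 67/4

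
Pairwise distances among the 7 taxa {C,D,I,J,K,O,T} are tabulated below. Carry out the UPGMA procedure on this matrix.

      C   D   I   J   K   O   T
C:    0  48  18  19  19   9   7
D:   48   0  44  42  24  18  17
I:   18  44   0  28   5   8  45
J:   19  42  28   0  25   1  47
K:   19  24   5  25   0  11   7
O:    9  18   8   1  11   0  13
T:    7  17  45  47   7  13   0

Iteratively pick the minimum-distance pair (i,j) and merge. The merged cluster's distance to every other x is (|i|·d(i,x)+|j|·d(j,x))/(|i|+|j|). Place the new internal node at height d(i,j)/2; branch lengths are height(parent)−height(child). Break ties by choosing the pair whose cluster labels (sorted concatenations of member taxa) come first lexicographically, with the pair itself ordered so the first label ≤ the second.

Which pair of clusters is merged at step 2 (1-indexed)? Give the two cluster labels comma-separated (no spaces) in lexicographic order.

step 1: merge (J,O) at d=1; branch lengths J→1/2, O→1/2; new cluster JO
  updated: d(C,JO)=14, d(D,JO)=30, d(I,JO)=18, d(JO,K)=18, d(JO,T)=30
step 2: merge (I,K) at d=5; branch lengths I→5/2, K→5/2; new cluster IK
  updated: d(C,IK)=37/2, d(D,IK)=34, d(IK,JO)=18, d(IK,T)=26
step 3: merge (C,T) at d=7; branch lengths C→7/2, T→7/2; new cluster CT
  updated: d(CT,D)=65/2, d(CT,IK)=89/4, d(CT,JO)=22
step 4: merge (IK,JO) at d=18; branch lengths IK→13/2, JO→17/2; new cluster IJKO
  updated: d(CT,IJKO)=177/8, d(D,IJKO)=32
step 5: merge (CT,IJKO) at d=177/8; branch lengths CT→121/16, IJKO→33/16; new cluster CIJKOT
  updated: d(CIJKOT,D)=193/6
step 6: merge (CIJKOT,D) at d=193/6; branch lengths CIJKOT→241/48, D→193/12; new cluster CDIJKOT
final tree: (((C:7/2,T:7/2):121/16,((I:5/2,K:5/2):13/2,(J:1/2,O:1/2):17/2):33/16):241/48,D:193/12)
total length: 2819/48

I,K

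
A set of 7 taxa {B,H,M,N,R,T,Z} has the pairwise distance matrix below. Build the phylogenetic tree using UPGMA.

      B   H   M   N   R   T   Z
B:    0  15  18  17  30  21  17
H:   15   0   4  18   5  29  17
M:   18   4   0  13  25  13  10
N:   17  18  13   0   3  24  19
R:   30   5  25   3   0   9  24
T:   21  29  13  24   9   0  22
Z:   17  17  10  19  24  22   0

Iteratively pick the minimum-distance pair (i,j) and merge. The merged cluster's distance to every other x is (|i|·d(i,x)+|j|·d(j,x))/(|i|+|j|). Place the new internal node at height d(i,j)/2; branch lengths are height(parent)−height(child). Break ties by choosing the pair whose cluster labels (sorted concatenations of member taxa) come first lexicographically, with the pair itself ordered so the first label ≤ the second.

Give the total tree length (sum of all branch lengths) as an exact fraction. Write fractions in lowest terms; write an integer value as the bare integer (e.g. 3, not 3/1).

1. join N+R (d=3) ⇒ NR; edges |N|=3/2, |R|=3/2
  updated: d(B,NR)=47/2, d(H,NR)=23/2, d(M,NR)=19, d(NR,T)=33/2, d(NR,Z)=43/2
2. join H+M (d=4) ⇒ HM; edges |H|=2, |M|=2
  updated: d(B,HM)=33/2, d(HM,NR)=61/4, d(HM,T)=21, d(HM,Z)=27/2
3. join HM+Z (d=27/2) ⇒ HMZ; edges |HM|=19/4, |Z|=27/4
  updated: d(B,HMZ)=50/3, d(HMZ,NR)=52/3, d(HMZ,T)=64/3
4. join NR+T (d=33/2) ⇒ NRT; edges |NR|=27/4, |T|=33/4
  updated: d(B,NRT)=68/3, d(HMZ,NRT)=56/3
5. join B+HMZ (d=50/3) ⇒ BHMZ; edges |B|=25/3, |HMZ|=19/12
  updated: d(BHMZ,NRT)=59/3
6. join BHMZ+NRT (d=59/3) ⇒ BHMNRTZ; edges |BHMZ|=3/2, |NRT|=19/12
final tree: ((B:25/3,((H:2,M:2):19/4,Z:27/4):19/12):3/2,((N:3/2,R:3/2):27/4,T:33/4):19/12)
total length: 93/2

93/2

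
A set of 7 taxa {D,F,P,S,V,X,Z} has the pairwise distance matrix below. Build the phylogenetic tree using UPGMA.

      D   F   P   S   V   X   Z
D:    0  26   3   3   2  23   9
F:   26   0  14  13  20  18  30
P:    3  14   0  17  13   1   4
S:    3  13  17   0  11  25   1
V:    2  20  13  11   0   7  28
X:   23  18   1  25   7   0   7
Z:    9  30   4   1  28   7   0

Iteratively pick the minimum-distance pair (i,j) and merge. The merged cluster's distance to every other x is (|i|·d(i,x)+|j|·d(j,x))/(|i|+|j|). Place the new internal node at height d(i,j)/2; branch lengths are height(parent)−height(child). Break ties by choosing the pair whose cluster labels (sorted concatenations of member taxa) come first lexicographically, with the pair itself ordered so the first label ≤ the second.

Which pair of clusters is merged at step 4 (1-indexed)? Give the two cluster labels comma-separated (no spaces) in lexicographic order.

1. join P+X (d=1) ⇒ PX; edges |P|=1/2, |X|=1/2
  updated: d(D,PX)=13, d(F,PX)=16, d(PX,S)=21, d(PX,V)=10, d(PX,Z)=11/2
2. join S+Z (d=1) ⇒ SZ; edges |S|=1/2, |Z|=1/2
  updated: d(D,SZ)=6, d(F,SZ)=43/2, d(PX,SZ)=53/4, d(SZ,V)=39/2
3. join D+V (d=2) ⇒ DV; edges |D|=1, |V|=1
  updated: d(DV,F)=23, d(DV,PX)=23/2, d(DV,SZ)=51/4
4. join DV+PX (d=23/2) ⇒ DPVX; edges |DV|=19/4, |PX|=21/4
  updated: d(DPVX,F)=39/2, d(DPVX,SZ)=13
5. join DPVX+SZ (d=13) ⇒ DPSVXZ; edges |DPVX|=3/4, |SZ|=6
  updated: d(DPSVXZ,F)=121/6
6. join DPSVXZ+F (d=121/6) ⇒ DFPSVXZ; edges |DPSVXZ|=43/12, |F|=121/12
final tree: ((((D:1,V:1):19/4,(P:1/2,X:1/2):21/4):3/4,(S:1/2,Z:1/2):6):43/12,F:121/12)
total length: 413/12

DV,PX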